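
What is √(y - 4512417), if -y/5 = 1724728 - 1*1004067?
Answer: I*√8115722 ≈ 2848.8*I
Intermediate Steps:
y = -3603305 (y = -5*(1724728 - 1*1004067) = -5*(1724728 - 1004067) = -5*720661 = -3603305)
√(y - 4512417) = √(-3603305 - 4512417) = √(-8115722) = I*√8115722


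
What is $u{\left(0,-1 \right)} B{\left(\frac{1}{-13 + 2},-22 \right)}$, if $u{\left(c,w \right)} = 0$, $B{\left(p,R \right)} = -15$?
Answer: $0$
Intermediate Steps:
$u{\left(0,-1 \right)} B{\left(\frac{1}{-13 + 2},-22 \right)} = 0 \left(-15\right) = 0$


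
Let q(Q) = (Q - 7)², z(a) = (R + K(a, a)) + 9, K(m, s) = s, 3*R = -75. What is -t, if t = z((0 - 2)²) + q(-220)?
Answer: -51517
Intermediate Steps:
R = -25 (R = (⅓)*(-75) = -25)
z(a) = -16 + a (z(a) = (-25 + a) + 9 = -16 + a)
q(Q) = (-7 + Q)²
t = 51517 (t = (-16 + (0 - 2)²) + (-7 - 220)² = (-16 + (-2)²) + (-227)² = (-16 + 4) + 51529 = -12 + 51529 = 51517)
-t = -1*51517 = -51517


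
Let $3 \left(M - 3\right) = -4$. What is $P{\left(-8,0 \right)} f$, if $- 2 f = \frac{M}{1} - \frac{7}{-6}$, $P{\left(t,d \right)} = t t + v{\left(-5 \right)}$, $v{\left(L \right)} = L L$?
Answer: $- \frac{1513}{12} \approx -126.08$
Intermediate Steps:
$v{\left(L \right)} = L^{2}$
$M = \frac{5}{3}$ ($M = 3 + \frac{1}{3} \left(-4\right) = 3 - \frac{4}{3} = \frac{5}{3} \approx 1.6667$)
$P{\left(t,d \right)} = 25 + t^{2}$ ($P{\left(t,d \right)} = t t + \left(-5\right)^{2} = t^{2} + 25 = 25 + t^{2}$)
$f = - \frac{17}{12}$ ($f = - \frac{\frac{5}{3 \cdot 1} - \frac{7}{-6}}{2} = - \frac{\frac{5}{3} \cdot 1 - - \frac{7}{6}}{2} = - \frac{\frac{5}{3} + \frac{7}{6}}{2} = \left(- \frac{1}{2}\right) \frac{17}{6} = - \frac{17}{12} \approx -1.4167$)
$P{\left(-8,0 \right)} f = \left(25 + \left(-8\right)^{2}\right) \left(- \frac{17}{12}\right) = \left(25 + 64\right) \left(- \frac{17}{12}\right) = 89 \left(- \frac{17}{12}\right) = - \frac{1513}{12}$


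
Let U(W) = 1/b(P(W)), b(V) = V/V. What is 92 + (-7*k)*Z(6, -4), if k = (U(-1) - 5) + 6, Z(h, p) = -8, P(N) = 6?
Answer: 204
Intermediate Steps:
b(V) = 1
U(W) = 1 (U(W) = 1/1 = 1)
k = 2 (k = (1 - 5) + 6 = -4 + 6 = 2)
92 + (-7*k)*Z(6, -4) = 92 - 7*2*(-8) = 92 - 14*(-8) = 92 + 112 = 204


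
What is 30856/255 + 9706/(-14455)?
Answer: 17741938/147441 ≈ 120.33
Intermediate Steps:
30856/255 + 9706/(-14455) = 30856*(1/255) + 9706*(-1/14455) = 30856/255 - 9706/14455 = 17741938/147441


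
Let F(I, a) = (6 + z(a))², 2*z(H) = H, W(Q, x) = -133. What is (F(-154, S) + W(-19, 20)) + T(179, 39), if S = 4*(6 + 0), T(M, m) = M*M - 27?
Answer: 32205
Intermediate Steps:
T(M, m) = -27 + M² (T(M, m) = M² - 27 = -27 + M²)
z(H) = H/2
S = 24 (S = 4*6 = 24)
F(I, a) = (6 + a/2)²
(F(-154, S) + W(-19, 20)) + T(179, 39) = ((12 + 24)²/4 - 133) + (-27 + 179²) = ((¼)*36² - 133) + (-27 + 32041) = ((¼)*1296 - 133) + 32014 = (324 - 133) + 32014 = 191 + 32014 = 32205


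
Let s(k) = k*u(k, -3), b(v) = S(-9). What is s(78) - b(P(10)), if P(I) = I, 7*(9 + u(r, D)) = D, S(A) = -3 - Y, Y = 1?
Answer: -5120/7 ≈ -731.43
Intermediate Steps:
S(A) = -4 (S(A) = -3 - 1*1 = -3 - 1 = -4)
u(r, D) = -9 + D/7
b(v) = -4
s(k) = -66*k/7 (s(k) = k*(-9 + (⅐)*(-3)) = k*(-9 - 3/7) = k*(-66/7) = -66*k/7)
s(78) - b(P(10)) = -66/7*78 - 1*(-4) = -5148/7 + 4 = -5120/7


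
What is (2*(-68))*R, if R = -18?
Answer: 2448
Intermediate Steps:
(2*(-68))*R = (2*(-68))*(-18) = -136*(-18) = 2448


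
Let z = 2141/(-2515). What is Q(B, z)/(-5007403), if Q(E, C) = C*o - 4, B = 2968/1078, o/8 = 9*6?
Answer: 934972/12593618545 ≈ 7.4242e-5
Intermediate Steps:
o = 432 (o = 8*(9*6) = 8*54 = 432)
B = 212/77 (B = 2968*(1/1078) = 212/77 ≈ 2.7532)
z = -2141/2515 (z = 2141*(-1/2515) = -2141/2515 ≈ -0.85129)
Q(E, C) = -4 + 432*C (Q(E, C) = C*432 - 4 = 432*C - 4 = -4 + 432*C)
Q(B, z)/(-5007403) = (-4 + 432*(-2141/2515))/(-5007403) = (-4 - 924912/2515)*(-1/5007403) = -934972/2515*(-1/5007403) = 934972/12593618545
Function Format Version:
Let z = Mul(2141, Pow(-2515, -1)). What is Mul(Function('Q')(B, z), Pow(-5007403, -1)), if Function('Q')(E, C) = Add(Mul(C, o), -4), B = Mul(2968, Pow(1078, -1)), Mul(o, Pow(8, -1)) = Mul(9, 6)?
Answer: Rational(934972, 12593618545) ≈ 7.4242e-5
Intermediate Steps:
o = 432 (o = Mul(8, Mul(9, 6)) = Mul(8, 54) = 432)
B = Rational(212, 77) (B = Mul(2968, Rational(1, 1078)) = Rational(212, 77) ≈ 2.7532)
z = Rational(-2141, 2515) (z = Mul(2141, Rational(-1, 2515)) = Rational(-2141, 2515) ≈ -0.85129)
Function('Q')(E, C) = Add(-4, Mul(432, C)) (Function('Q')(E, C) = Add(Mul(C, 432), -4) = Add(Mul(432, C), -4) = Add(-4, Mul(432, C)))
Mul(Function('Q')(B, z), Pow(-5007403, -1)) = Mul(Add(-4, Mul(432, Rational(-2141, 2515))), Pow(-5007403, -1)) = Mul(Add(-4, Rational(-924912, 2515)), Rational(-1, 5007403)) = Mul(Rational(-934972, 2515), Rational(-1, 5007403)) = Rational(934972, 12593618545)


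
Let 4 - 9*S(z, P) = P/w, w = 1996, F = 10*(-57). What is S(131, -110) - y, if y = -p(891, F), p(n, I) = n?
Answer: 2669003/2994 ≈ 891.45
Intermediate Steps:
F = -570
S(z, P) = 4/9 - P/17964 (S(z, P) = 4/9 - P/(9*1996) = 4/9 - P/17964)
y = -891 (y = -1*891 = -891)
S(131, -110) - y = (4/9 - 1/17964*(-110)) - 1*(-891) = (4/9 + 55/8982) + 891 = 1349/2994 + 891 = 2669003/2994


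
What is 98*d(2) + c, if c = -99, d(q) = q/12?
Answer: -248/3 ≈ -82.667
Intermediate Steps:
d(q) = q/12 (d(q) = q*(1/12) = q/12)
98*d(2) + c = 98*((1/12)*2) - 99 = 98*(⅙) - 99 = 49/3 - 99 = -248/3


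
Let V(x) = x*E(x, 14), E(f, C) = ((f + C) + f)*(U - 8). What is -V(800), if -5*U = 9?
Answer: 12653760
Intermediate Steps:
U = -9/5 (U = -⅕*9 = -9/5 ≈ -1.8000)
E(f, C) = -98*f/5 - 49*C/5 (E(f, C) = ((f + C) + f)*(-9/5 - 8) = ((C + f) + f)*(-49/5) = (C + 2*f)*(-49/5) = -98*f/5 - 49*C/5)
V(x) = x*(-686/5 - 98*x/5) (V(x) = x*(-98*x/5 - 49/5*14) = x*(-98*x/5 - 686/5) = x*(-686/5 - 98*x/5))
-V(800) = -(-98)*800*(7 + 800)/5 = -(-98)*800*807/5 = -1*(-12653760) = 12653760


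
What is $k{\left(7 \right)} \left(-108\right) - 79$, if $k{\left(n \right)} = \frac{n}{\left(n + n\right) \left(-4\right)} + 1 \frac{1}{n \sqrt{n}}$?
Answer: $- \frac{131}{2} - \frac{108 \sqrt{7}}{49} \approx -71.331$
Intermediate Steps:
$k{\left(n \right)} = - \frac{1}{8} + \frac{1}{n^{\frac{3}{2}}}$ ($k{\left(n \right)} = \frac{n}{2 n \left(-4\right)} + 1 \frac{1}{n^{\frac{3}{2}}} = \frac{n}{\left(-8\right) n} + 1 \frac{1}{n^{\frac{3}{2}}} = n \left(- \frac{1}{8 n}\right) + \frac{1}{n^{\frac{3}{2}}} = - \frac{1}{8} + \frac{1}{n^{\frac{3}{2}}}$)
$k{\left(7 \right)} \left(-108\right) - 79 = \left(- \frac{1}{8} + \frac{1}{7 \sqrt{7}}\right) \left(-108\right) - 79 = \left(- \frac{1}{8} + \frac{\sqrt{7}}{49}\right) \left(-108\right) - 79 = \left(\frac{27}{2} - \frac{108 \sqrt{7}}{49}\right) - 79 = - \frac{131}{2} - \frac{108 \sqrt{7}}{49}$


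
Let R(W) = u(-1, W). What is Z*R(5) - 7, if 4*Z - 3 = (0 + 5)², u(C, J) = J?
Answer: 28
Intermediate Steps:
R(W) = W
Z = 7 (Z = ¾ + (0 + 5)²/4 = ¾ + (¼)*5² = ¾ + (¼)*25 = ¾ + 25/4 = 7)
Z*R(5) - 7 = 7*5 - 7 = 35 - 7 = 28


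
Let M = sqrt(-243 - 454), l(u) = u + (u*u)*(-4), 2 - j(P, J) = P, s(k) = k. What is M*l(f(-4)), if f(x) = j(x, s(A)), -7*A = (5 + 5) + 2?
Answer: -138*I*sqrt(697) ≈ -3643.3*I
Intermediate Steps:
A = -12/7 (A = -((5 + 5) + 2)/7 = -(10 + 2)/7 = -1/7*12 = -12/7 ≈ -1.7143)
j(P, J) = 2 - P
f(x) = 2 - x
l(u) = u - 4*u**2 (l(u) = u + u**2*(-4) = u - 4*u**2)
M = I*sqrt(697) (M = sqrt(-697) = I*sqrt(697) ≈ 26.401*I)
M*l(f(-4)) = (I*sqrt(697))*((2 - 1*(-4))*(1 - 4*(2 - 1*(-4)))) = (I*sqrt(697))*((2 + 4)*(1 - 4*(2 + 4))) = (I*sqrt(697))*(6*(1 - 4*6)) = (I*sqrt(697))*(6*(1 - 24)) = (I*sqrt(697))*(6*(-23)) = (I*sqrt(697))*(-138) = -138*I*sqrt(697)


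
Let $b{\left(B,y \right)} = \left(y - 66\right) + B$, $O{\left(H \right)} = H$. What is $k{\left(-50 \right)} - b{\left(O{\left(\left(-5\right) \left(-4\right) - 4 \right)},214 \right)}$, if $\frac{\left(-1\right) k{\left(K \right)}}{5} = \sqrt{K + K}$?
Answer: $-164 - 50 i \approx -164.0 - 50.0 i$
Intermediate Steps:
$k{\left(K \right)} = - 5 \sqrt{2} \sqrt{K}$ ($k{\left(K \right)} = - 5 \sqrt{K + K} = - 5 \sqrt{2 K} = - 5 \sqrt{2} \sqrt{K}$)
$b{\left(B,y \right)} = -66 + B + y$ ($b{\left(B,y \right)} = \left(-66 + y\right) + B = -66 + B + y$)
$k{\left(-50 \right)} - b{\left(O{\left(\left(-5\right) \left(-4\right) - 4 \right)},214 \right)} = - 5 \sqrt{2} \sqrt{-50} - \left(-66 - -16 + 214\right) = - 5 \sqrt{2} \cdot 5 i \sqrt{2} - \left(-66 + \left(20 - 4\right) + 214\right) = - 50 i - \left(-66 + 16 + 214\right) = - 50 i - 164 = -164 - 50 i$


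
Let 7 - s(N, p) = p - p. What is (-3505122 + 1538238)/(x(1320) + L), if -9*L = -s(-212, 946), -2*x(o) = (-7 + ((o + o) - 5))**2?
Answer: 17701956/31078721 ≈ 0.56958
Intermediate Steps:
s(N, p) = 7 (s(N, p) = 7 - (p - p) = 7 - 1*0 = 7 + 0 = 7)
x(o) = -(-12 + 2*o)**2/2 (x(o) = -(-7 + ((o + o) - 5))**2/2 = -(-7 + (2*o - 5))**2/2 = -(-7 + (-5 + 2*o))**2/2 = -(-12 + 2*o)**2/2)
L = 7/9 (L = -(-1)*7/9 = -1/9*(-7) = 7/9 ≈ 0.77778)
(-3505122 + 1538238)/(x(1320) + L) = (-3505122 + 1538238)/(-2*(-6 + 1320)**2 + 7/9) = -1966884/(-2*1314**2 + 7/9) = -1966884/(-2*1726596 + 7/9) = -1966884/(-3453192 + 7/9) = -1966884/(-31078721/9) = -1966884*(-9/31078721) = 17701956/31078721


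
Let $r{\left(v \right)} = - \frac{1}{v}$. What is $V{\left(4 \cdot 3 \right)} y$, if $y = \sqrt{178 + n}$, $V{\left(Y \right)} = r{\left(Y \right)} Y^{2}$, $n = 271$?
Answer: $- 12 \sqrt{449} \approx -254.28$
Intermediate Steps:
$V{\left(Y \right)} = - Y$ ($V{\left(Y \right)} = - \frac{1}{Y} Y^{2} = - Y$)
$y = \sqrt{449}$ ($y = \sqrt{178 + 271} = \sqrt{449} \approx 21.19$)
$V{\left(4 \cdot 3 \right)} y = - 4 \cdot 3 \sqrt{449} = \left(-1\right) 12 \sqrt{449} = - 12 \sqrt{449}$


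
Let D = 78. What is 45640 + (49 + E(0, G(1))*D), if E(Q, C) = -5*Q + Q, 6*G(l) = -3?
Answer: 45689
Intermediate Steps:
G(l) = -1/2 (G(l) = (1/6)*(-3) = -1/2)
E(Q, C) = -4*Q
45640 + (49 + E(0, G(1))*D) = 45640 + (49 - 4*0*78) = 45640 + (49 + 0*78) = 45640 + (49 + 0) = 45640 + 49 = 45689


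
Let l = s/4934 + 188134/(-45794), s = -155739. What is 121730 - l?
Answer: 13756330513001/112973798 ≈ 1.2177e+5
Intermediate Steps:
l = -4030082461/112973798 (l = -155739/4934 + 188134/(-45794) = -155739*1/4934 + 188134*(-1/45794) = -155739/4934 - 94067/22897 = -4030082461/112973798 ≈ -35.673)
121730 - l = 121730 - 1*(-4030082461/112973798) = 121730 + 4030082461/112973798 = 13756330513001/112973798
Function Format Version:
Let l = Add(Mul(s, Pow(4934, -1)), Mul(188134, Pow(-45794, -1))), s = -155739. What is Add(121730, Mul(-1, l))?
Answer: Rational(13756330513001, 112973798) ≈ 1.2177e+5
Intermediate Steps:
l = Rational(-4030082461, 112973798) (l = Add(Mul(-155739, Pow(4934, -1)), Mul(188134, Pow(-45794, -1))) = Add(Mul(-155739, Rational(1, 4934)), Mul(188134, Rational(-1, 45794))) = Add(Rational(-155739, 4934), Rational(-94067, 22897)) = Rational(-4030082461, 112973798) ≈ -35.673)
Add(121730, Mul(-1, l)) = Add(121730, Mul(-1, Rational(-4030082461, 112973798))) = Add(121730, Rational(4030082461, 112973798)) = Rational(13756330513001, 112973798)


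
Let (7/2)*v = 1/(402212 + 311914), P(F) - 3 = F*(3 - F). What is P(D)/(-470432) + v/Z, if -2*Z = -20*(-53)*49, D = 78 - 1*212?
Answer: 595715955386459/15267984115228320 ≈ 0.039017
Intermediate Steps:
D = -134 (D = 78 - 212 = -134)
Z = -25970 (Z = -(-20*(-53))*49/2 = -530*49 = -1/2*51940 = -25970)
P(F) = 3 + F*(3 - F)
v = 1/2499441 (v = 2/(7*(402212 + 311914)) = (2/7)/714126 = (2/7)*(1/714126) = 1/2499441 ≈ 4.0009e-7)
P(D)/(-470432) + v/Z = (3 - 1*(-134)**2 + 3*(-134))/(-470432) + (1/2499441)/(-25970) = (3 - 1*17956 - 402)*(-1/470432) + (1/2499441)*(-1/25970) = (3 - 17956 - 402)*(-1/470432) - 1/64910482770 = -18355*(-1/470432) - 1/64910482770 = 18355/470432 - 1/64910482770 = 595715955386459/15267984115228320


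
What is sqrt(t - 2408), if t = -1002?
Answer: I*sqrt(3410) ≈ 58.395*I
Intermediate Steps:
sqrt(t - 2408) = sqrt(-1002 - 2408) = sqrt(-3410) = I*sqrt(3410)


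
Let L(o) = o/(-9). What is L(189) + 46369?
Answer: 46348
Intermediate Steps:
L(o) = -o/9 (L(o) = o*(-1/9) = -o/9)
L(189) + 46369 = -1/9*189 + 46369 = -21 + 46369 = 46348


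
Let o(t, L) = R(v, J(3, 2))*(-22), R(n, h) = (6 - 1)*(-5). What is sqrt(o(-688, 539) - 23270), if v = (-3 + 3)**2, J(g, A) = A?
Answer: 8*I*sqrt(355) ≈ 150.73*I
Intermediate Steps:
v = 0 (v = 0**2 = 0)
R(n, h) = -25 (R(n, h) = 5*(-5) = -25)
o(t, L) = 550 (o(t, L) = -25*(-22) = 550)
sqrt(o(-688, 539) - 23270) = sqrt(550 - 23270) = sqrt(-22720) = 8*I*sqrt(355)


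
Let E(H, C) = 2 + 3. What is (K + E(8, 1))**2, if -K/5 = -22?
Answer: 13225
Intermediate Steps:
K = 110 (K = -5*(-22) = 110)
E(H, C) = 5
(K + E(8, 1))**2 = (110 + 5)**2 = 115**2 = 13225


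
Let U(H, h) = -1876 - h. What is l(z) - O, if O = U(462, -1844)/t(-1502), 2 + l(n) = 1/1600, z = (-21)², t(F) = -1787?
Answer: -5767813/2859200 ≈ -2.0173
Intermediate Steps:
z = 441
l(n) = -3199/1600 (l(n) = -2 + 1/1600 = -3199/1600)
O = 32/1787 (O = (-1876 - 1*(-1844))/(-1787) = (-1876 + 1844)*(-1/1787) = -32*(-1/1787) = 32/1787 ≈ 0.017907)
l(z) - O = -3199/1600 - 1*32/1787 = -3199/1600 - 32/1787 = -5767813/2859200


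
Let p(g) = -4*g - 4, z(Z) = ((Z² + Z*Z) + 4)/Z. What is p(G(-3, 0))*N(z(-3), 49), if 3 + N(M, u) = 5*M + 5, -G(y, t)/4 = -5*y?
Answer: -24544/3 ≈ -8181.3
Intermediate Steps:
G(y, t) = 20*y (G(y, t) = -(-20)*y = 20*y)
z(Z) = (4 + 2*Z²)/Z (z(Z) = ((Z² + Z²) + 4)/Z = (2*Z² + 4)/Z = (4 + 2*Z²)/Z)
p(g) = -4 - 4*g
N(M, u) = 2 + 5*M (N(M, u) = -3 + (5*M + 5) = -3 + (5 + 5*M) = 2 + 5*M)
p(G(-3, 0))*N(z(-3), 49) = (-4 - 80*(-3))*(2 + 5*(2*(-3) + 4/(-3))) = (-4 - 4*(-60))*(2 + 5*(-6 + 4*(-⅓))) = (-4 + 240)*(2 + 5*(-6 - 4/3)) = 236*(2 + 5*(-22/3)) = 236*(2 - 110/3) = 236*(-104/3) = -24544/3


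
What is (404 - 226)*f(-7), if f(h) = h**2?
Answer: 8722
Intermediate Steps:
(404 - 226)*f(-7) = (404 - 226)*(-7)**2 = 178*49 = 8722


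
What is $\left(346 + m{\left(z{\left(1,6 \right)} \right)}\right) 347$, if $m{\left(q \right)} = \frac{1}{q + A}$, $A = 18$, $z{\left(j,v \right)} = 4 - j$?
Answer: $\frac{2521649}{21} \approx 1.2008 \cdot 10^{5}$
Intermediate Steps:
$m{\left(q \right)} = \frac{1}{18 + q}$ ($m{\left(q \right)} = \frac{1}{q + 18} = \frac{1}{18 + q}$)
$\left(346 + m{\left(z{\left(1,6 \right)} \right)}\right) 347 = \left(346 + \frac{1}{18 + \left(4 - 1\right)}\right) 347 = \left(346 + \frac{1}{18 + 3}\right) 347 = \left(346 + \frac{1}{21}\right) 347 = \frac{7267}{21} \cdot 347 = \frac{2521649}{21}$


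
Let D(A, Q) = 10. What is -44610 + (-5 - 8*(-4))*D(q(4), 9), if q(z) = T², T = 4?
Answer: -44340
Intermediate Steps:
q(z) = 16 (q(z) = 4² = 16)
-44610 + (-5 - 8*(-4))*D(q(4), 9) = -44610 + (-5 - 8*(-4))*10 = -44610 + (-5 + 32)*10 = -44610 + 27*10 = -44610 + 270 = -44340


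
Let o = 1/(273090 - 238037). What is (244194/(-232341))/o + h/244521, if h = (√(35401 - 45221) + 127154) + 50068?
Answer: -232554791265580/6312472629 + 2*I*√2455/244521 ≈ -36841.0 + 0.00040527*I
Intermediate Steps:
o = 1/35053 ≈ 2.8528e-5
h = 177222 + 2*I*√2455 (h = (√(-9820) + 127154) + 50068 = (2*I*√2455 + 127154) + 50068 = (127154 + 2*I*√2455) + 50068 = 177222 + 2*I*√2455 ≈ 1.7722e+5 + 99.096*I)
(244194/(-232341))/o + h/244521 = (244194/(-232341))/(1/35053) + (177222 + 2*I*√2455)/244521 = (244194*(-1/232341))*35053 + (177222 + 2*I*√2455)*(1/244521) = -81398/77447*35053 + (59074/81507 + 2*I*√2455/244521) = -2853244094/77447 + (59074/81507 + 2*I*√2455/244521) = -232554791265580/6312472629 + 2*I*√2455/244521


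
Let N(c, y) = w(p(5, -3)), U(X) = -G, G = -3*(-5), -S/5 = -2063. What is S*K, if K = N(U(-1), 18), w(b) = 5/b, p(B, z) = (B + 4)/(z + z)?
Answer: -103150/3 ≈ -34383.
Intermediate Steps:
S = 10315 (S = -5*(-2063) = 10315)
p(B, z) = (4 + B)/(2*z) (p(B, z) = (4 + B)/((2*z)) = (4 + B)*(1/(2*z)) = (4 + B)/(2*z))
G = 15
U(X) = -15 (U(X) = -1*15 = -15)
N(c, y) = -10/3 (N(c, y) = 5/(((1/2)*(4 + 5)/(-3))) = 5/(((1/2)*(-1/3)*9)) = 5/(-3/2) = 5*(-2/3) = -10/3)
K = -10/3 ≈ -3.3333
S*K = 10315*(-10/3) = -103150/3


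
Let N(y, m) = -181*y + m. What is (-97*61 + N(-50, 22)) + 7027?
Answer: 10182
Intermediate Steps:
N(y, m) = m - 181*y
(-97*61 + N(-50, 22)) + 7027 = (-97*61 + (22 - 181*(-50))) + 7027 = (-5917 + (22 + 9050)) + 7027 = (-5917 + 9072) + 7027 = 3155 + 7027 = 10182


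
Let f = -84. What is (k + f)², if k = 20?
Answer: 4096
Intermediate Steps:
(k + f)² = (20 - 84)² = (-64)² = 4096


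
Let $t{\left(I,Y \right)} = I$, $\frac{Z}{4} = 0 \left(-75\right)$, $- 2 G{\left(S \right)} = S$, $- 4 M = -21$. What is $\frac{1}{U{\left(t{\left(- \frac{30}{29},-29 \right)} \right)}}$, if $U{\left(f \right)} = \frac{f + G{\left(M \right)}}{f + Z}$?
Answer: $\frac{80}{283} \approx 0.28269$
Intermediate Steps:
$M = \frac{21}{4}$ ($M = \left(- \frac{1}{4}\right) \left(-21\right) = \frac{21}{4} \approx 5.25$)
$G{\left(S \right)} = - \frac{S}{2}$
$Z = 0$ ($Z = 4 \cdot 0 \left(-75\right) = 4 \cdot 0 = 0$)
$U{\left(f \right)} = \frac{- \frac{21}{8} + f}{f}$ ($U{\left(f \right)} = \frac{f - \frac{21}{8}}{f + 0} = \frac{f - \frac{21}{8}}{f} = \frac{- \frac{21}{8} + f}{f}$)
$\frac{1}{U{\left(t{\left(- \frac{30}{29},-29 \right)} \right)}} = \frac{1}{\frac{1}{\left(-30\right) \frac{1}{29}} \left(- \frac{21}{8} - \frac{30}{29}\right)} = \frac{1}{\frac{1}{- \frac{30}{29}} \left(- \frac{21}{8} - \frac{30}{29}\right)} = \frac{1}{\left(- \frac{29}{30}\right) \left(- \frac{849}{232}\right)} = \frac{1}{\frac{283}{80}} = \frac{80}{283}$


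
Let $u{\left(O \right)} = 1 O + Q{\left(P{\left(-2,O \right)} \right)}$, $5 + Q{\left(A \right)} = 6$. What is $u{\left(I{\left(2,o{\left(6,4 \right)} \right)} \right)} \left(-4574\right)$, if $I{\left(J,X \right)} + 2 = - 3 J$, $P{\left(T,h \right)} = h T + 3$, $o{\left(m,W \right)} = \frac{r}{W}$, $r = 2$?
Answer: $32018$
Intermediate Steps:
$o{\left(m,W \right)} = \frac{2}{W}$
$P{\left(T,h \right)} = 3 + T h$ ($P{\left(T,h \right)} = T h + 3 = 3 + T h$)
$Q{\left(A \right)} = 1$ ($Q{\left(A \right)} = -5 + 6 = 1$)
$I{\left(J,X \right)} = -2 - 3 J$
$u{\left(O \right)} = 1 + O$ ($u{\left(O \right)} = 1 O + 1 = O + 1 = 1 + O$)
$u{\left(I{\left(2,o{\left(6,4 \right)} \right)} \right)} \left(-4574\right) = \left(1 - 8\right) \left(-4574\right) = \left(-7\right) \left(-4574\right) = 32018$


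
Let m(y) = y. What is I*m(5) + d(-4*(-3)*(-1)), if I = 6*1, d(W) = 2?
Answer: 32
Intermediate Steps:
I = 6
I*m(5) + d(-4*(-3)*(-1)) = 6*5 + 2 = 30 + 2 = 32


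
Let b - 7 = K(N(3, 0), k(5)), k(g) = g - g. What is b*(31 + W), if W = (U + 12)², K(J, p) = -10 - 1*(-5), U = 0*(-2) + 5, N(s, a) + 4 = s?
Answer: 640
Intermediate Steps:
k(g) = 0
N(s, a) = -4 + s
U = 5 (U = 0 + 5 = 5)
K(J, p) = -5 (K(J, p) = -10 + 5 = -5)
b = 2 (b = 7 - 5 = 2)
W = 289 (W = (5 + 12)² = 17² = 289)
b*(31 + W) = 2*(31 + 289) = 2*320 = 640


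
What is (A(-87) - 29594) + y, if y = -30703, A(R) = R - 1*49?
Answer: -60433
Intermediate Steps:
A(R) = -49 + R (A(R) = R - 49 = -49 + R)
(A(-87) - 29594) + y = ((-49 - 87) - 29594) - 30703 = (-136 - 29594) - 30703 = -29730 - 30703 = -60433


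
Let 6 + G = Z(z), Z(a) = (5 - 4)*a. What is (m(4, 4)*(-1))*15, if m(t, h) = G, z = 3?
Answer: 45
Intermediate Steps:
Z(a) = a (Z(a) = 1*a = a)
G = -3 (G = -6 + 3 = -3)
m(t, h) = -3
(m(4, 4)*(-1))*15 = -3*(-1)*15 = 3*15 = 45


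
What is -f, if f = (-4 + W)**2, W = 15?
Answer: -121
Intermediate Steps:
f = 121 (f = (-4 + 15)**2 = 11**2 = 121)
-f = -1*121 = -121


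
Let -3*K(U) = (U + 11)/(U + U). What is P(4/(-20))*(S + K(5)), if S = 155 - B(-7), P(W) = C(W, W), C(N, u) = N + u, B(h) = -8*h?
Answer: -2954/75 ≈ -39.387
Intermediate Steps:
P(W) = 2*W (P(W) = W + W = 2*W)
S = 99 (S = 155 - (-8)*(-7) = 155 - 1*56 = 155 - 56 = 99)
K(U) = -(11 + U)/(6*U) (K(U) = -(U + 11)/(3*(U + U)) = -(11 + U)/(3*(2*U)) = -(11 + U)*1/(2*U)/3 = -(11 + U)/(6*U))
P(4/(-20))*(S + K(5)) = (2*(4/(-20)))*(99 + (⅙)*(-11 - 1*5)/5) = (2*(4*(-1/20)))*(99 + (⅙)*(⅕)*(-11 - 5)) = (2*(-⅕))*(99 + (⅙)*(⅕)*(-16)) = -2*(99 - 8/15)/5 = -⅖*1477/15 = -2954/75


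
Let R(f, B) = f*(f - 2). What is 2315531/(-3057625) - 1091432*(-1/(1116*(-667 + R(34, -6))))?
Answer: 562317486521/359145574875 ≈ 1.5657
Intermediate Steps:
R(f, B) = f*(-2 + f)
2315531/(-3057625) - 1091432*(-1/(1116*(-667 + R(34, -6)))) = 2315531/(-3057625) - 1091432*(-1/(1116*(-667 + 34*(-2 + 34)))) = 2315531*(-1/3057625) - 1091432*(-1/(1116*(-667 + 34*32))) = -2315531/3057625 - 1091432*(-1/(1116*(-667 + 1088))) = -2315531/3057625 - 1091432/(421*(-1116)) = -2315531/3057625 - 1091432/(-469836) = -2315531/3057625 - 1091432*(-1/469836) = -2315531/3057625 + 272858/117459 = 562317486521/359145574875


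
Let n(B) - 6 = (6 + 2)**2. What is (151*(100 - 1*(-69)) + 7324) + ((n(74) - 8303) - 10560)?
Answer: 14050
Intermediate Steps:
n(B) = 70 (n(B) = 6 + (6 + 2)**2 = 6 + 8**2 = 6 + 64 = 70)
(151*(100 - 1*(-69)) + 7324) + ((n(74) - 8303) - 10560) = (151*(100 - 1*(-69)) + 7324) + ((70 - 8303) - 10560) = (151*(100 + 69) + 7324) + (-8233 - 10560) = (151*169 + 7324) - 18793 = (25519 + 7324) - 18793 = 32843 - 18793 = 14050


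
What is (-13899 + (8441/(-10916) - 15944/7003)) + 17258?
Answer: 256544751505/76444748 ≈ 3355.9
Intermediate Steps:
(-13899 + (8441/(-10916) - 15944/7003)) + 17258 = (-13899 + (8441*(-1/10916) - 15944*1/7003)) + 17258 = (-13899 + (-8441/10916 - 15944/7003)) + 17258 = (-13899 - 233157027/76444748) + 17258 = -1062738709479/76444748 + 17258 = 256544751505/76444748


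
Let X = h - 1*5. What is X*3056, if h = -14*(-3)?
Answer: 113072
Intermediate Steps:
h = 42
X = 37 (X = 42 - 1*5 = 42 - 5 = 37)
X*3056 = 37*3056 = 113072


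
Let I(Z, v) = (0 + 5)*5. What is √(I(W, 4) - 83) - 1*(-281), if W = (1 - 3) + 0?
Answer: 281 + I*√58 ≈ 281.0 + 7.6158*I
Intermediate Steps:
W = -2 (W = -2 + 0 = -2)
I(Z, v) = 25 (I(Z, v) = 5*5 = 25)
√(I(W, 4) - 83) - 1*(-281) = √(25 - 83) - 1*(-281) = √(-58) + 281 = I*√58 + 281 = 281 + I*√58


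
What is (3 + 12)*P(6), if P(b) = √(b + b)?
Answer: 30*√3 ≈ 51.962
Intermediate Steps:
P(b) = √2*√b (P(b) = √(2*b) = √2*√b)
(3 + 12)*P(6) = (3 + 12)*(√2*√6) = 15*(2*√3) = 30*√3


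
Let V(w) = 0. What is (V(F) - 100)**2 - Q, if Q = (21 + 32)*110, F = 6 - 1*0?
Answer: 4170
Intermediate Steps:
F = 6 (F = 6 + 0 = 6)
Q = 5830 (Q = 53*110 = 5830)
(V(F) - 100)**2 - Q = (0 - 100)**2 - 1*5830 = (-100)**2 - 5830 = 10000 - 5830 = 4170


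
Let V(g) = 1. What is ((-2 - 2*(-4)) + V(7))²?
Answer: 49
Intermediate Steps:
((-2 - 2*(-4)) + V(7))² = ((-2 - 2*(-4)) + 1)² = ((-2 + 8) + 1)² = (6 + 1)² = 7² = 49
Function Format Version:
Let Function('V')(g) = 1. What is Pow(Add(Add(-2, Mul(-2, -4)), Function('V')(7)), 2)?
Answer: 49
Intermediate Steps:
Pow(Add(Add(-2, Mul(-2, -4)), Function('V')(7)), 2) = Pow(Add(Add(-2, Mul(-2, -4)), 1), 2) = Pow(Add(Add(-2, 8), 1), 2) = Pow(Add(6, 1), 2) = Pow(7, 2) = 49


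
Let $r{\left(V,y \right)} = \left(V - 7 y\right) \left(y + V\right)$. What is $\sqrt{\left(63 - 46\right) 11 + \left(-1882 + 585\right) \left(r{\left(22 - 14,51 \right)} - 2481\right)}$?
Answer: $\sqrt{29924571} \approx 5470.3$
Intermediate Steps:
$r{\left(V,y \right)} = \left(V + y\right) \left(V - 7 y\right)$ ($r{\left(V,y \right)} = \left(V - 7 y\right) \left(V + y\right) = \left(V + y\right) \left(V - 7 y\right)$)
$\sqrt{\left(63 - 46\right) 11 + \left(-1882 + 585\right) \left(r{\left(22 - 14,51 \right)} - 2481\right)} = \sqrt{\left(63 - 46\right) 11 + \left(-1882 + 585\right) \left(\left(\left(22 - 14\right)^{2} - 7 \cdot 51^{2} - 6 \left(22 - 14\right) 51\right) - 2481\right)} = \sqrt{\left(63 - 46\right) 11 - 1297 \left(\left(8^{2} - 18207 - 48 \cdot 51\right) - 2481\right)} = \sqrt{17 \cdot 11 - 1297 \left(\left(64 - 18207 - 2448\right) - 2481\right)} = \sqrt{187 - 1297 \left(-20591 - 2481\right)} = \sqrt{187 - -29924384} = \sqrt{187 + 29924384} = \sqrt{29924571}$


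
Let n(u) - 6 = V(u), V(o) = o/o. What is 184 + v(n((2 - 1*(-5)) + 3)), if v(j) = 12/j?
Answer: 1300/7 ≈ 185.71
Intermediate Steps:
V(o) = 1
n(u) = 7 (n(u) = 6 + 1 = 7)
184 + v(n((2 - 1*(-5)) + 3)) = 184 + 12/7 = 1300/7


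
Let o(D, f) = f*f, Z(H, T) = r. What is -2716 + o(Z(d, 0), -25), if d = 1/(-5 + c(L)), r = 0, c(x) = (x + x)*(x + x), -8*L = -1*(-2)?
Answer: -2091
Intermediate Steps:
L = -¼ (L = -(-1)*(-2)/8 = -⅛*2 = -¼ ≈ -0.25000)
c(x) = 4*x² (c(x) = (2*x)*(2*x) = 4*x²)
d = -4/19 (d = 1/(-5 + 4*(-¼)²) = 1/(-5 + 4*(1/16)) = 1/(-5 + ¼) = 1/(-19/4) = -4/19 ≈ -0.21053)
Z(H, T) = 0
o(D, f) = f²
-2716 + o(Z(d, 0), -25) = -2716 + (-25)² = -2716 + 625 = -2091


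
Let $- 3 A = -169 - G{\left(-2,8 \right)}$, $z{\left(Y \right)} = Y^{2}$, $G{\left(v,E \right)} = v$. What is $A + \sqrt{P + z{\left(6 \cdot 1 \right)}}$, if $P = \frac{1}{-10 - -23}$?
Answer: $\frac{167}{3} + \frac{\sqrt{6097}}{13} \approx 61.673$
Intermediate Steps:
$P = \frac{1}{13}$ ($P = \frac{1}{-10 + 23} = \frac{1}{13} \approx 0.076923$)
$A = \frac{167}{3}$ ($A = - \frac{-169 - -2}{3} = - \frac{-169 + 2}{3} = \left(- \frac{1}{3}\right) \left(-167\right) = \frac{167}{3} \approx 55.667$)
$A + \sqrt{P + z{\left(6 \cdot 1 \right)}} = \frac{167}{3} + \sqrt{\frac{1}{13} + \left(6 \cdot 1\right)^{2}} = \frac{167}{3} + \sqrt{\frac{1}{13} + 6^{2}} = \frac{167}{3} + \sqrt{\frac{1}{13} + 36} = \frac{167}{3} + \sqrt{\frac{469}{13}} = \frac{167}{3} + \frac{\sqrt{6097}}{13}$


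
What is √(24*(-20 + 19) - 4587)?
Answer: I*√4611 ≈ 67.904*I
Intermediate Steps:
√(24*(-20 + 19) - 4587) = √(24*(-1) - 4587) = √(-24 - 4587) = √(-4611) = I*√4611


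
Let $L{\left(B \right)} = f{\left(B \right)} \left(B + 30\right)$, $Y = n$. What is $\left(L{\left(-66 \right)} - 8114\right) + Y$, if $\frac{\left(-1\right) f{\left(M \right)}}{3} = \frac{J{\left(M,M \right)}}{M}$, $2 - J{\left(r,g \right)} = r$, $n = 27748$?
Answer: $\frac{214750}{11} \approx 19523.0$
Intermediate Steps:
$J{\left(r,g \right)} = 2 - r$
$Y = 27748$
$f{\left(M \right)} = - \frac{3 \left(2 - M\right)}{M}$ ($f{\left(M \right)} = - 3 \frac{2 - M}{M} = - \frac{3 \left(2 - M\right)}{M}$)
$L{\left(B \right)} = \left(3 - \frac{6}{B}\right) \left(30 + B\right)$ ($L{\left(B \right)} = \left(3 - \frac{6}{B}\right) \left(B + 30\right) = \left(3 - \frac{6}{B}\right) \left(30 + B\right)$)
$\left(L{\left(-66 \right)} - 8114\right) + Y = \left(\left(84 - \frac{180}{-66} + 3 \left(-66\right)\right) - 8114\right) + 27748 = \left(\left(84 - - \frac{30}{11} - 198\right) - 8114\right) + 27748 = \left(\left(84 + \frac{30}{11} - 198\right) - 8114\right) + 27748 = \left(- \frac{1224}{11} - 8114\right) + 27748 = - \frac{90478}{11} + 27748 = \frac{214750}{11}$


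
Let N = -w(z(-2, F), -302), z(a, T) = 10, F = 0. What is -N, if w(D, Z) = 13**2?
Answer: 169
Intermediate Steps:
w(D, Z) = 169
N = -169 (N = -1*169 = -169)
-N = -1*(-169) = 169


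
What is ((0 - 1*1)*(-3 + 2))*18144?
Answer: 18144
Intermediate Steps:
((0 - 1*1)*(-3 + 2))*18144 = ((0 - 1)*(-1))*18144 = -1*(-1)*18144 = 1*18144 = 18144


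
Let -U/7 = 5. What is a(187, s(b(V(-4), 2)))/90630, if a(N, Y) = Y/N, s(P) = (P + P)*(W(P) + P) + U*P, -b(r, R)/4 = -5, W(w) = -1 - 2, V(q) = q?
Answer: -2/1694781 ≈ -1.1801e-6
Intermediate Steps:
U = -35 (U = -7*5 = -35)
W(w) = -3
b(r, R) = 20 (b(r, R) = -4*(-5) = 20)
s(P) = -35*P + 2*P*(-3 + P) (s(P) = (P + P)*(-3 + P) - 35*P = (2*P)*(-3 + P) - 35*P = 2*P*(-3 + P) - 35*P = -35*P + 2*P*(-3 + P))
a(187, s(b(V(-4), 2)))/90630 = ((20*(-41 + 2*20))/187)/90630 = ((20*(-41 + 40))*(1/187))*(1/90630) = ((20*(-1))*(1/187))*(1/90630) = -20*1/187*(1/90630) = -20/187*1/90630 = -2/1694781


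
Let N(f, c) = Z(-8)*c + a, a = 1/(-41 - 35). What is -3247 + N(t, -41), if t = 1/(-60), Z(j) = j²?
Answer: -446197/76 ≈ -5871.0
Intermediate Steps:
t = -1/60 ≈ -0.016667
a = -1/76 (a = 1/(-76) = -1/76 ≈ -0.013158)
N(f, c) = -1/76 + 64*c (N(f, c) = (-8)²*c - 1/76 = 64*c - 1/76 = -1/76 + 64*c)
-3247 + N(t, -41) = -3247 + (-1/76 + 64*(-41)) = -3247 + (-1/76 - 2624) = -3247 - 199425/76 = -446197/76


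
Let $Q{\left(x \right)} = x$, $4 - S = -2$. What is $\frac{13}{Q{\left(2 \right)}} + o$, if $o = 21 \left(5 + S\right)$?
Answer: $\frac{475}{2} \approx 237.5$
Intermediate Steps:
$S = 6$ ($S = 4 - -2 = 4 + 2 = 6$)
$o = 231$ ($o = 21 \left(5 + 6\right) = 21 \cdot 11 = 231$)
$\frac{13}{Q{\left(2 \right)}} + o = \frac{13}{2} + 231 = \frac{475}{2}$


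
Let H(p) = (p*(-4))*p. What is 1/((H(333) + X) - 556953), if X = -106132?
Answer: -1/1106641 ≈ -9.0364e-7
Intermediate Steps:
H(p) = -4*p**2 (H(p) = (-4*p)*p = -4*p**2)
1/((H(333) + X) - 556953) = 1/((-4*333**2 - 106132) - 556953) = 1/((-4*110889 - 106132) - 556953) = 1/((-443556 - 106132) - 556953) = 1/(-549688 - 556953) = 1/(-1106641) = -1/1106641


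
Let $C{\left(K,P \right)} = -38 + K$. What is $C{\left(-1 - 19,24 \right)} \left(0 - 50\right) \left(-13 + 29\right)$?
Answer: $46400$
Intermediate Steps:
$C{\left(-1 - 19,24 \right)} \left(0 - 50\right) \left(-13 + 29\right) = \left(-38 - 20\right) \left(0 - 50\right) \left(-13 + 29\right) = \left(-38 - 20\right) \left(\left(-50\right) 16\right) = \left(-38 - 20\right) \left(-800\right) = \left(-58\right) \left(-800\right) = 46400$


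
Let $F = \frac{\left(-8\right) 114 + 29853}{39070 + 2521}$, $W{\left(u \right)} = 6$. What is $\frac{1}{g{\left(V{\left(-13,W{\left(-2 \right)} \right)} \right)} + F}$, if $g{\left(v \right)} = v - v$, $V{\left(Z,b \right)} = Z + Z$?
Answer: $\frac{3781}{2631} \approx 1.4371$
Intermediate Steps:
$V{\left(Z,b \right)} = 2 Z$
$g{\left(v \right)} = 0$
$F = \frac{2631}{3781}$ ($F = \frac{-912 + 29853}{41591} = 28941 \cdot \frac{1}{41591} = \frac{2631}{3781} \approx 0.69585$)
$\frac{1}{g{\left(V{\left(-13,W{\left(-2 \right)} \right)} \right)} + F} = \frac{1}{0 + \frac{2631}{3781}} = \frac{1}{\frac{2631}{3781}} = \frac{3781}{2631}$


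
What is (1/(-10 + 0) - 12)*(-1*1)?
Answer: 121/10 ≈ 12.100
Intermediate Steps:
(1/(-10 + 0) - 12)*(-1*1) = (1/(-10) - 12)*(-1) = (-⅒ - 12)*(-1) = -121/10*(-1) = 121/10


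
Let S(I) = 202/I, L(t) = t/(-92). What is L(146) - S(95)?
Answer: -16227/4370 ≈ -3.7133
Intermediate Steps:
L(t) = -t/92 (L(t) = t*(-1/92) = -t/92)
L(146) - S(95) = -1/92*146 - 202/95 = -73/46 - 202/95 = -16227/4370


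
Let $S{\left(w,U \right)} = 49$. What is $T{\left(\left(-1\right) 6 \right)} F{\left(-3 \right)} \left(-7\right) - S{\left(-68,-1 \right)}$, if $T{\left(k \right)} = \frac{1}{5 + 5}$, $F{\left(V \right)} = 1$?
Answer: $- \frac{497}{10} \approx -49.7$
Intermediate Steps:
$T{\left(k \right)} = \frac{1}{10}$
$T{\left(\left(-1\right) 6 \right)} F{\left(-3 \right)} \left(-7\right) - S{\left(-68,-1 \right)} = \frac{1}{10} \cdot 1 \left(-7\right) - 49 = \frac{1}{10} \left(-7\right) - 49 = - \frac{7}{10} - 49 = - \frac{497}{10}$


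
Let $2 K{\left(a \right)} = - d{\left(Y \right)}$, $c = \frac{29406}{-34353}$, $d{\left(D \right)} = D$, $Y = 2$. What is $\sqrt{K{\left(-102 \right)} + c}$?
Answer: $\frac{i \sqrt{243368103}}{11451} \approx 1.3623 i$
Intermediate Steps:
$c = - \frac{9802}{11451}$ ($c = 29406 \left(- \frac{1}{34353}\right) = - \frac{9802}{11451} \approx -0.856$)
$K{\left(a \right)} = -1$ ($K{\left(a \right)} = \frac{\left(-1\right) 2}{2} = \frac{1}{2} \left(-2\right) = -1$)
$\sqrt{K{\left(-102 \right)} + c} = \sqrt{-1 - \frac{9802}{11451}} = \sqrt{- \frac{21253}{11451}} = \frac{i \sqrt{243368103}}{11451}$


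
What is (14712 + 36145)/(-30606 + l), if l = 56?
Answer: -50857/30550 ≈ -1.6647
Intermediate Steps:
(14712 + 36145)/(-30606 + l) = (14712 + 36145)/(-30606 + 56) = 50857/(-30550) = 50857*(-1/30550) = -50857/30550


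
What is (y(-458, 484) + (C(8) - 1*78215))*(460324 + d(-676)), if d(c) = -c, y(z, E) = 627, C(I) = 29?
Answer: -35754699000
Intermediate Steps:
(y(-458, 484) + (C(8) - 1*78215))*(460324 + d(-676)) = (627 + (29 - 1*78215))*(460324 - 1*(-676)) = (627 + (29 - 78215))*(460324 + 676) = (627 - 78186)*461000 = -77559*461000 = -35754699000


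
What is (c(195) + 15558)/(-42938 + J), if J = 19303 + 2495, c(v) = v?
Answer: -15753/21140 ≈ -0.74518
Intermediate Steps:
J = 21798
(c(195) + 15558)/(-42938 + J) = (195 + 15558)/(-42938 + 21798) = 15753/(-21140) = 15753*(-1/21140) = -15753/21140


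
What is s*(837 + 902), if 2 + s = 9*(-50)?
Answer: -786028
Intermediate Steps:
s = -452 (s = -2 + 9*(-50) = -2 - 450 = -452)
s*(837 + 902) = -452*(837 + 902) = -452*1739 = -786028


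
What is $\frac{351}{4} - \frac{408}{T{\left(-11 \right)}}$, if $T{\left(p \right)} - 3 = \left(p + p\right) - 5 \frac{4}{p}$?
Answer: $\frac{28097}{252} \approx 111.5$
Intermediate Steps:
$T{\left(p \right)} = 3 - \frac{20}{p} + 2 p$ ($T{\left(p \right)} = 3 + \left(\left(p + p\right) - 5 \frac{4}{p}\right) = 3 + \left(2 p - \frac{20}{p}\right) = 3 + \left(- \frac{20}{p} + 2 p\right) = 3 - \frac{20}{p} + 2 p$)
$\frac{351}{4} - \frac{408}{T{\left(-11 \right)}} = \frac{351}{4} - \frac{408}{3 - \frac{20}{-11} + 2 \left(-11\right)} = 351 \cdot \frac{1}{4} - \frac{408}{3 - - \frac{20}{11} - 22} = \frac{351}{4} - \frac{408}{3 + \frac{20}{11} - 22} = \frac{351}{4} - \frac{408}{- \frac{189}{11}} = \frac{351}{4} - - \frac{1496}{63} = \frac{351}{4} + \frac{1496}{63} = \frac{28097}{252}$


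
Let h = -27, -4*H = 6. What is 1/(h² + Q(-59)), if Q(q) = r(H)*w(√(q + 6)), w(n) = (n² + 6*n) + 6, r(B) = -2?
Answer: 823/684961 + 12*I*√53/684961 ≈ 0.0012015 + 0.00012754*I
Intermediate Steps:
H = -3/2 (H = -¼*6 = -3/2 ≈ -1.5000)
w(n) = 6 + n² + 6*n
Q(q) = -24 - 12*√(6 + q) - 2*q (Q(q) = -2*(6 + (√(q + 6))² + 6*√(q + 6)) = -2*(6 + (√(6 + q))² + 6*√(6 + q)) = -2*(6 + (6 + q) + 6*√(6 + q)) = -2*(12 + q + 6*√(6 + q)) = -24 - 12*√(6 + q) - 2*q)
1/(h² + Q(-59)) = 1/((-27)² + (-24 - 12*√(6 - 59) - 2*(-59))) = 1/(729 + (-24 - 12*I*√53 + 118)) = 1/(729 + (94 - 12*I*√53)) = 1/(823 - 12*I*√53)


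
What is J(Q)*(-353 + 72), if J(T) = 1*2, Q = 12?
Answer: -562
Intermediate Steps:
J(T) = 2
J(Q)*(-353 + 72) = 2*(-353 + 72) = 2*(-281) = -562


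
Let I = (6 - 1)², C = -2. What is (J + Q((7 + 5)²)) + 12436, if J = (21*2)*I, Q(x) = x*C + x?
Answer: 13342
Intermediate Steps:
I = 25 (I = 5² = 25)
Q(x) = -x (Q(x) = x*(-2) + x = -2*x + x = -x)
J = 1050 (J = (21*2)*25 = 42*25 = 1050)
(J + Q((7 + 5)²)) + 12436 = (1050 - (7 + 5)²) + 12436 = (1050 - 1*12²) + 12436 = (1050 - 1*144) + 12436 = (1050 - 144) + 12436 = 906 + 12436 = 13342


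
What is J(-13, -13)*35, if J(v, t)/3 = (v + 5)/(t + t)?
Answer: 420/13 ≈ 32.308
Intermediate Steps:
J(v, t) = 3*(5 + v)/(2*t) (J(v, t) = 3*((v + 5)/(t + t)) = 3*((5 + v)/((2*t))) = 3*((5 + v)*(1/(2*t))) = 3*((5 + v)/(2*t)) = 3*(5 + v)/(2*t))
J(-13, -13)*35 = ((3/2)*(5 - 13)/(-13))*35 = ((3/2)*(-1/13)*(-8))*35 = (12/13)*35 = 420/13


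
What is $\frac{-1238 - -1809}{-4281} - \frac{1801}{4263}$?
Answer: $- \frac{3381418}{6083301} \approx -0.55585$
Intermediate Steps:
$\frac{-1238 - -1809}{-4281} - \frac{1801}{4263} = \left(-1238 + 1809\right) \left(- \frac{1}{4281}\right) - \frac{1801}{4263} = 571 \left(- \frac{1}{4281}\right) - \frac{1801}{4263} = - \frac{571}{4281} - \frac{1801}{4263} = - \frac{3381418}{6083301}$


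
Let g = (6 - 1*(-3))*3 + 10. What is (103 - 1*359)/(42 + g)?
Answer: -256/79 ≈ -3.2405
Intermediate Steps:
g = 37 (g = (6 + 3)*3 + 10 = 9*3 + 10 = 27 + 10 = 37)
(103 - 1*359)/(42 + g) = (103 - 1*359)/(42 + 37) = (103 - 359)/79 = -256*1/79 = -256/79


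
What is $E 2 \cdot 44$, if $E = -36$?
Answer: $-3168$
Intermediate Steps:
$E 2 \cdot 44 = \left(-36\right) 2 \cdot 44 = \left(-72\right) 44 = -3168$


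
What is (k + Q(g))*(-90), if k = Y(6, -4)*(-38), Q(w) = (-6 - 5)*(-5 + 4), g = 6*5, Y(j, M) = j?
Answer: 19530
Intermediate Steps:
g = 30
Q(w) = 11 (Q(w) = -11*(-1) = 11)
k = -228 (k = 6*(-38) = -228)
(k + Q(g))*(-90) = (-228 + 11)*(-90) = -217*(-90) = 19530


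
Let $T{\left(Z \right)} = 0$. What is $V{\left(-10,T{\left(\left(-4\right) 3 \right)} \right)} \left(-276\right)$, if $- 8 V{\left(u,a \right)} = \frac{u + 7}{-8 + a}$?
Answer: $\frac{207}{16} \approx 12.938$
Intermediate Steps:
$V{\left(u,a \right)} = - \frac{7 + u}{8 \left(-8 + a\right)}$ ($V{\left(u,a \right)} = - \frac{\left(u + 7\right) \frac{1}{-8 + a}}{8} = - \frac{\left(7 + u\right) \frac{1}{-8 + a}}{8} = - \frac{\frac{1}{-8 + a} \left(7 + u\right)}{8} = - \frac{7 + u}{8 \left(-8 + a\right)}$)
$V{\left(-10,T{\left(\left(-4\right) 3 \right)} \right)} \left(-276\right) = \frac{-7 - -10}{8 \left(-8 + 0\right)} \left(-276\right) = \frac{-7 + 10}{8 \left(-8\right)} \left(-276\right) = \frac{1}{8} \left(- \frac{1}{8}\right) 3 \left(-276\right) = \left(- \frac{3}{64}\right) \left(-276\right) = \frac{207}{16}$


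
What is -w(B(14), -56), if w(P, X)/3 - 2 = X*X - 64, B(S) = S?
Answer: -9222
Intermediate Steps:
w(P, X) = -186 + 3*X**2 (w(P, X) = 6 + 3*(X*X - 64) = 6 + 3*(X**2 - 64) = 6 + 3*(-64 + X**2) = 6 + (-192 + 3*X**2) = -186 + 3*X**2)
-w(B(14), -56) = -(-186 + 3*(-56)**2) = -(-186 + 3*3136) = -(-186 + 9408) = -1*9222 = -9222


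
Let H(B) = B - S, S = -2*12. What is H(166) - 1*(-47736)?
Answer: 47926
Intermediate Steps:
S = -24
H(B) = 24 + B (H(B) = B - 1*(-24) = B + 24 = 24 + B)
H(166) - 1*(-47736) = (24 + 166) - 1*(-47736) = 190 + 47736 = 47926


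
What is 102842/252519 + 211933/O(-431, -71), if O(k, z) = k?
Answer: -53472784325/108835689 ≈ -491.32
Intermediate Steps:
102842/252519 + 211933/O(-431, -71) = 102842/252519 + 211933/(-431) = 102842*(1/252519) + 211933*(-1/431) = 102842/252519 - 211933/431 = -53472784325/108835689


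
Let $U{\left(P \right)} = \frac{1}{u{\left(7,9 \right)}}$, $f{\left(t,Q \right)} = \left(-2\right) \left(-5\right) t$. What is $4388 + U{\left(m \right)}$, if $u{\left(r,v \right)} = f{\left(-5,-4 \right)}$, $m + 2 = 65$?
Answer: $\frac{219399}{50} \approx 4388.0$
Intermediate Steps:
$m = 63$ ($m = -2 + 65 = 63$)
$f{\left(t,Q \right)} = 10 t$
$u{\left(r,v \right)} = -50$ ($u{\left(r,v \right)} = 10 \left(-5\right) = -50$)
$U{\left(P \right)} = - \frac{1}{50}$ ($U{\left(P \right)} = \frac{1}{-50} = - \frac{1}{50}$)
$4388 + U{\left(m \right)} = 4388 - \frac{1}{50} = \frac{219399}{50}$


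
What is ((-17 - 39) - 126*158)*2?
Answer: -39928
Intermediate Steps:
((-17 - 39) - 126*158)*2 = (-56 - 19908)*2 = -19964*2 = -39928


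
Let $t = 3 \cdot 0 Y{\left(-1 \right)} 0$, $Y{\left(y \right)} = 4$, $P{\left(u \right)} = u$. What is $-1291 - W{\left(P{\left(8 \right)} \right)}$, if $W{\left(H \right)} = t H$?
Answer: $-1291$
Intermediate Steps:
$t = 0$ ($t = 3 \cdot 0 \cdot 4 \cdot 0 = 0 \cdot 4 \cdot 0 = 0 \cdot 0 = 0$)
$W{\left(H \right)} = 0$ ($W{\left(H \right)} = 0 H = 0$)
$-1291 - W{\left(P{\left(8 \right)} \right)} = -1291 - 0 = -1291 + 0 = -1291$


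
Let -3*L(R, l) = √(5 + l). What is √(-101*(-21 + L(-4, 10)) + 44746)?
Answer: √(421803 + 303*√15)/3 ≈ 216.79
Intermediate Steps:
L(R, l) = -√(5 + l)/3
√(-101*(-21 + L(-4, 10)) + 44746) = √(-101*(-21 - √(5 + 10)/3) + 44746) = √(-101*(-21 - √15/3) + 44746) = √((2121 + 101*√15/3) + 44746) = √(46867 + 101*√15/3)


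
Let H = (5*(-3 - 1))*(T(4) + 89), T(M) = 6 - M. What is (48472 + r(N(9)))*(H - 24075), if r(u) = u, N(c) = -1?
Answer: -1255156545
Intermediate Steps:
H = -1820 (H = (5*(-3 - 1))*((6 - 1*4) + 89) = (5*(-4))*((6 - 4) + 89) = -20*(2 + 89) = -20*91 = -1820)
(48472 + r(N(9)))*(H - 24075) = (48472 - 1)*(-1820 - 24075) = 48471*(-25895) = -1255156545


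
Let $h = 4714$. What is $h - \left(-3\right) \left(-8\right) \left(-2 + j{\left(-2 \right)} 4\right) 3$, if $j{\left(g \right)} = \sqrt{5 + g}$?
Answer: $4858 - 288 \sqrt{3} \approx 4359.2$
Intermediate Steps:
$h - \left(-3\right) \left(-8\right) \left(-2 + j{\left(-2 \right)} 4\right) 3 = 4714 - \left(-3\right) \left(-8\right) \left(-2 + \sqrt{5 - 2} \cdot 4\right) 3 = 4714 - 24 \left(-2 + \sqrt{3} \cdot 4\right) 3 = 4714 - 24 \left(-2 + 4 \sqrt{3}\right) 3 = 4714 - 24 \left(-6 + 12 \sqrt{3}\right) = 4714 - \left(-144 + 288 \sqrt{3}\right) = 4714 + \left(144 - 288 \sqrt{3}\right) = 4858 - 288 \sqrt{3}$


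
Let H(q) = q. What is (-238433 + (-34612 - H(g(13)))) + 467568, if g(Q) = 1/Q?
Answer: 2528798/13 ≈ 1.9452e+5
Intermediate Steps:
g(Q) = 1/Q
(-238433 + (-34612 - H(g(13)))) + 467568 = (-238433 + (-34612 - 1/13)) + 467568 = (-238433 - 449957/13) + 467568 = -3549586/13 + 467568 = 2528798/13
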